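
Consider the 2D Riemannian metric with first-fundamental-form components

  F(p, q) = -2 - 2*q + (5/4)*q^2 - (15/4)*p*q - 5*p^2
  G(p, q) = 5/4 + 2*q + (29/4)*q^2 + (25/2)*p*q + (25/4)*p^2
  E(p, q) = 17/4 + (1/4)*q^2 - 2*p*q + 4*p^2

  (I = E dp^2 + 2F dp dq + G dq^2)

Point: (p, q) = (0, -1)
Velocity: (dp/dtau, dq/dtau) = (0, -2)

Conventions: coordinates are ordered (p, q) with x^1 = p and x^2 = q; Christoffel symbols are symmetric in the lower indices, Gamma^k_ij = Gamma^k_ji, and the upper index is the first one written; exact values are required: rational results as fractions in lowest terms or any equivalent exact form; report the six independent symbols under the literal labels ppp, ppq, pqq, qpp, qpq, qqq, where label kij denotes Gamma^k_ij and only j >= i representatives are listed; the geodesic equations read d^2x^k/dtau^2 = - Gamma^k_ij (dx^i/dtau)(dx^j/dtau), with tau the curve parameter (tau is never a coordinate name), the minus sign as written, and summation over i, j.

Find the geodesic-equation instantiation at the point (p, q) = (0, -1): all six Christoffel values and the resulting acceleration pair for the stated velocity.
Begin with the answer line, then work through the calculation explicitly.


Answer: Gamma_ppp = 24/443, Gamma_ppq = 99/443, Gamma_pqq = 307/443, Gamma_qpp = 268/443, Gamma_qpq = -445/443, Gamma_qqq = -485/443; accelerations (d^2p/dtau^2, d^2q/dtau^2) = (-1228/443, 1940/443)

E = 9/2, F = 5/4, G = 13/2 at the point
E_p = 2, E_q = -1/2, F_p = 15/4, F_q = -9/2, G_p = -25/2, G_q = -25/2
EG - F^2 = 443/16;  g^inv = (16/443) * [[13/2, -5/4], [-5/4, 9/2]]
first-kind symbols [ij,l] = (1/2)(d_i g_jl + d_j g_il - d_l g_ij): [pp,p] = E_p/2 = 1, [pp,q] = F_p - E_q/2 = 4, [pq,p] = E_q/2 = -1/4, [pq,q] = G_p/2 = -25/4, [qq,p] = F_q - G_p/2 = 7/4, [qq,q] = G_q/2 = -25/4
Gamma^p_ij = (G*[ij,p] - F*[ij,q])/(EG - F^2), Gamma^q_ij = (E*[ij,q] - F*[ij,p])/(EG - F^2)
Gamma_ppp = 24/443, Gamma_ppq = 99/443, Gamma_pqq = 307/443, Gamma_qpp = 268/443, Gamma_qpq = -445/443, Gamma_qqq = -485/443
d^2p/dtau^2 = -(Gamma_ppp*(0)^2 + 2*Gamma_ppq*(0)*(-2) + Gamma_pqq*(-2)^2) = -1228/443
d^2q/dtau^2 = -(Gamma_qpp*(0)^2 + 2*Gamma_qpq*(0)*(-2) + Gamma_qqq*(-2)^2) = 1940/443


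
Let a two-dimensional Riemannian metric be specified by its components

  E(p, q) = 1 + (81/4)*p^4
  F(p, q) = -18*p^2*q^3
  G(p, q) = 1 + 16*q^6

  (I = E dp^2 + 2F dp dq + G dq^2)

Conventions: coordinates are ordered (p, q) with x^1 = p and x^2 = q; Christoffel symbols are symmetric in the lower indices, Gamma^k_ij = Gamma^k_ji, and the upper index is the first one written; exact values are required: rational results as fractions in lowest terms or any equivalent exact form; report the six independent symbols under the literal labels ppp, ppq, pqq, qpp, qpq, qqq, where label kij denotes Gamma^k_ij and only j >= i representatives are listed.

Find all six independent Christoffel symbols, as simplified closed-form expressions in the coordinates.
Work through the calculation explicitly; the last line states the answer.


E = 1 + (81/4)*p^4; F = -18*p^2*q^3; G = 1 + 16*q^6
Gamma^k_ij = (1/2) g^{kl} (d_i g_jl + d_j g_il - d_l g_ij), with g^inv = (1/(EG-F^2)) [[G, -F], [-F, E]]
first partials: E_p = 81*p^3, E_q = 0, F_p = -36*p*q^3, F_q = -54*p^2*q^2, G_p = 0, G_q = 96*q^5
D = EG - F^2 = 1 + (81/4)*p^4 + 16*q^6
expanded: Gamma^p_pp = (G E_p - 2F F_p + F E_q)/(2D), Gamma^p_pq = (G E_q - F G_p)/(2D), Gamma^p_qq = (2G F_q - G G_p - F G_q)/(2D), Gamma^q_pp = (2E F_p - E E_q - F E_p)/(2D), Gamma^q_pq = (E G_p - F E_q)/(2D), Gamma^q_qq = (E G_q - 2F F_q + F G_p)/(2D); substitute and cancel common factors

Answer: Gamma_ppp = 162*p^3/(81*p^4 + 64*q^6 + 4), Gamma_ppq = 0, Gamma_pqq = -216*p^2*q^2/(81*p^4 + 64*q^6 + 4), Gamma_qpp = -144*p*q^3/(81*p^4 + 64*q^6 + 4), Gamma_qpq = 0, Gamma_qqq = 192*q^5/(81*p^4 + 64*q^6 + 4)


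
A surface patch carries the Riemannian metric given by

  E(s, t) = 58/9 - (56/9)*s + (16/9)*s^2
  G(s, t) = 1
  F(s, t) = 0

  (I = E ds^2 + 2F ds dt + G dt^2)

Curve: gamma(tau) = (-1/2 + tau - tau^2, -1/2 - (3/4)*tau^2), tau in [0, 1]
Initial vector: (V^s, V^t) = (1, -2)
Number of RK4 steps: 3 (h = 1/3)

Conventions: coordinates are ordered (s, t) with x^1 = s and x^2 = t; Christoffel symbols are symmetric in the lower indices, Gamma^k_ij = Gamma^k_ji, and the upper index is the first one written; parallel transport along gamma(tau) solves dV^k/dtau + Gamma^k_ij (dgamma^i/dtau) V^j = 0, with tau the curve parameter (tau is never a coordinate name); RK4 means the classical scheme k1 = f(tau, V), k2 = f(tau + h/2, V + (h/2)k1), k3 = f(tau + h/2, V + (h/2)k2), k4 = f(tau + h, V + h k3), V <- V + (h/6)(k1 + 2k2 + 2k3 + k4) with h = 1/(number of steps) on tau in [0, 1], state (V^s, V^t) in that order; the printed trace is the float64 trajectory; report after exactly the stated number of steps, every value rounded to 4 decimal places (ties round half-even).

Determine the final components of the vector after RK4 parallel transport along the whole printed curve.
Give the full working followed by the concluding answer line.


gamma'(tau) = (1 - 2*tau, -(3/2)*tau); f(tau, V)^k = -Gamma^k_ij(gamma(tau)) gamma'^i(tau) V^j; h = 1/3; intermediate values shown to 6 dp
curve data and Christoffel symbols at the stage parameters:
  tau = 0.000000: gamma = (-0.500000, -0.500000), gamma' = (1.000000, 0.000000); Gamma_sss = -0.400000, Gamma_sst = 0.000000, Gamma_stt = 0.000000, Gamma_tss = 0.000000, Gamma_tst = 0.000000, Gamma_ttt = 0.000000
  tau = 0.166667: gamma = (-0.361111, -0.520833), gamma' = (0.666667, -0.250000); Gamma_sss = -0.420600, Gamma_sst = 0.000000, Gamma_stt = 0.000000, Gamma_tss = 0.000000, Gamma_tst = 0.000000, Gamma_ttt = 0.000000
  tau = 0.333333: gamma = (-0.277778, -0.583333), gamma' = (0.333333, -0.500000); Gamma_sss = -0.433807, Gamma_sst = 0.000000, Gamma_stt = 0.000000, Gamma_tss = 0.000000, Gamma_tst = 0.000000, Gamma_ttt = 0.000000
  tau = 0.500000: gamma = (-0.250000, -0.687500), gamma' = (0.000000, -0.750000); Gamma_sss = -0.438356, Gamma_sst = 0.000000, Gamma_stt = 0.000000, Gamma_tss = 0.000000, Gamma_tst = 0.000000, Gamma_ttt = 0.000000
  tau = 0.666667: gamma = (-0.277778, -0.833333), gamma' = (-0.333333, -1.000000); Gamma_sss = -0.433807, Gamma_sst = 0.000000, Gamma_stt = 0.000000, Gamma_tss = 0.000000, Gamma_tst = 0.000000, Gamma_ttt = 0.000000
  tau = 0.833333: gamma = (-0.361111, -1.020833), gamma' = (-0.666667, -1.250000); Gamma_sss = -0.420600, Gamma_sst = 0.000000, Gamma_stt = 0.000000, Gamma_tss = 0.000000, Gamma_tst = 0.000000, Gamma_ttt = 0.000000
  tau = 1.000000: gamma = (-0.500000, -1.250000), gamma' = (-1.000000, -1.500000); Gamma_sss = -0.400000, Gamma_sst = 0.000000, Gamma_stt = 0.000000, Gamma_tss = 0.000000, Gamma_tst = 0.000000, Gamma_ttt = 0.000000
step 0: V^s = 1.0000, V^t = -2.0000
step 1: k1 = (0.400000, 0.000000), k2 = (0.299093, 0.000000), k3 = (0.294377, 0.000000), k4 = (0.158791, 0.000000); V <- V + (h/6)(k1 + 2k2 + 2k3 + k4): V^s = 1.0970, V^t = -2.0000
step 2: k1 = (0.158626, 0.000000), k2 = (0.000000, 0.000000), k3 = (0.000000, 0.000000), k4 = (-0.158626, 0.000000); V <- V + (h/6)(k1 + 2k2 + 2k3 + k4): V^s = 1.0970, V^t = -2.0000
step 3: k1 = (-0.158626, 0.000000), k2 = (-0.300181, 0.000000), k3 = (-0.293566, 0.000000), k4 = (-0.399652, 0.000000); V <- V + (h/6)(k1 + 2k2 + 2k3 + k4): V^s = 1.0000, V^t = -2.0000

Answer: V^s = 1.0000, V^t = -2.0000


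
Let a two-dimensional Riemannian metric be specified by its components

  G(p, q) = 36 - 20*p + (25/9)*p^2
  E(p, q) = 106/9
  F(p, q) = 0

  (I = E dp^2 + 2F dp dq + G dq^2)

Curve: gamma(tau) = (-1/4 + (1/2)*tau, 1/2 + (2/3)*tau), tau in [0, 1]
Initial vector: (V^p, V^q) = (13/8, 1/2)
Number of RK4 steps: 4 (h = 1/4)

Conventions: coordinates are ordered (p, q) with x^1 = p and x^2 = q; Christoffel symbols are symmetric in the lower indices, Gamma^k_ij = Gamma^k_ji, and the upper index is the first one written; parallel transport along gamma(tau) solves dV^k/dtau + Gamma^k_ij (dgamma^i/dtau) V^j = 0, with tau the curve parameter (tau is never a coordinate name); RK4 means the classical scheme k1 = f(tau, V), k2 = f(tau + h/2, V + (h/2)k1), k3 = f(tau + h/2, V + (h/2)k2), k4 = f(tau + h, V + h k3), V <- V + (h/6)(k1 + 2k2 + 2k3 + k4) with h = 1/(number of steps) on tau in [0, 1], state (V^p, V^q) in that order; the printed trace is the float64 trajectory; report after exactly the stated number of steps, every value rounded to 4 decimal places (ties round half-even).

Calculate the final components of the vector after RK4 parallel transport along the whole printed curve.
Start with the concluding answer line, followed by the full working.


Answer: V^p = 1.2432, V^q = 0.8625

gamma'(tau) = (1/2, 2/3); f(tau, V)^k = -Gamma^k_ij(gamma(tau)) gamma'^i(tau) V^j; h = 1/4; intermediate values shown to 6 dp
curve data and Christoffel symbols at the stage parameters:
  tau = 0.000000: gamma = (-0.250000, 0.500000), gamma' = (0.500000, 0.666667); Gamma_ppp = 0.000000, Gamma_ppq = 0.000000, Gamma_pqq = 0.908019, Gamma_qpp = 0.000000, Gamma_qpq = -0.259740, Gamma_qqq = 0.000000
  tau = 0.125000: gamma = (-0.187500, 0.583333), gamma' = (0.500000, 0.666667); Gamma_ppp = 0.000000, Gamma_ppq = 0.000000, Gamma_pqq = 0.893278, Gamma_qpp = 0.000000, Gamma_qpq = -0.264026, Gamma_qqq = 0.000000
  tau = 0.250000: gamma = (-0.125000, 0.666667), gamma' = (0.500000, 0.666667); Gamma_ppp = 0.000000, Gamma_ppq = 0.000000, Gamma_pqq = 0.878538, Gamma_qpp = 0.000000, Gamma_qpq = -0.268456, Gamma_qqq = 0.000000
  tau = 0.375000: gamma = (-0.062500, 0.750000), gamma' = (0.500000, 0.666667); Gamma_ppp = 0.000000, Gamma_ppq = 0.000000, Gamma_pqq = 0.863797, Gamma_qpp = 0.000000, Gamma_qpq = -0.273038, Gamma_qqq = 0.000000
  tau = 0.500000: gamma = (0.000000, 0.833333), gamma' = (0.500000, 0.666667); Gamma_ppp = 0.000000, Gamma_ppq = 0.000000, Gamma_pqq = 0.849057, Gamma_qpp = 0.000000, Gamma_qpq = -0.277778, Gamma_qqq = 0.000000
  tau = 0.625000: gamma = (0.062500, 0.916667), gamma' = (0.500000, 0.666667); Gamma_ppp = 0.000000, Gamma_ppq = 0.000000, Gamma_pqq = 0.834316, Gamma_qpp = 0.000000, Gamma_qpq = -0.282686, Gamma_qqq = 0.000000
  tau = 0.750000: gamma = (0.125000, 1.000000), gamma' = (0.500000, 0.666667); Gamma_ppp = 0.000000, Gamma_ppq = 0.000000, Gamma_pqq = 0.819575, Gamma_qpp = 0.000000, Gamma_qpq = -0.287770, Gamma_qqq = 0.000000
  tau = 0.875000: gamma = (0.187500, 1.083333), gamma' = (0.500000, 0.666667); Gamma_ppp = 0.000000, Gamma_ppq = 0.000000, Gamma_pqq = 0.804835, Gamma_qpp = 0.000000, Gamma_qpq = -0.293040, Gamma_qqq = 0.000000
  tau = 1.000000: gamma = (0.250000, 1.166667), gamma' = (0.500000, 0.666667); Gamma_ppp = 0.000000, Gamma_ppq = 0.000000, Gamma_pqq = 0.790094, Gamma_qpp = 0.000000, Gamma_qpq = -0.298507, Gamma_qqq = 0.000000
step 0: V^p = 1.6250, V^q = 0.5000
step 1: k1 = (-0.302673, 0.346320), k2 = (-0.323539, 0.351091), k3 = (-0.323895, 0.350710), k4 = (-0.344198, 0.355219); V <- V + (h/6)(k1 + 2k2 + 2k3 + k4): V^p = 1.5441, V^q = 0.5877
step 2: k1 = (-0.344219, 0.355236), k2 = (-0.364015, 0.359528), k3 = (-0.364324, 0.359151), k4 = (-0.383492, 0.363174); V <- V + (h/6)(k1 + 2k2 + 2k3 + k4): V^p = 1.4531, V^q = 0.6775
step 3: k1 = (-0.383512, 0.363191), k2 = (-0.402105, 0.366990), k3 = (-0.402369, 0.366619), k4 = (-0.420274, 0.370145); V <- V + (h/6)(k1 + 2k2 + 2k3 + k4): V^p = 1.3525, V^q = 0.7692
step 4: k1 = (-0.420293, 0.370162), k2 = (-0.437561, 0.373457), k3 = (-0.437782, 0.373096), k4 = (-0.454305, 0.376115); V <- V + (h/6)(k1 + 2k2 + 2k3 + k4): V^p = 1.2432, V^q = 0.8625


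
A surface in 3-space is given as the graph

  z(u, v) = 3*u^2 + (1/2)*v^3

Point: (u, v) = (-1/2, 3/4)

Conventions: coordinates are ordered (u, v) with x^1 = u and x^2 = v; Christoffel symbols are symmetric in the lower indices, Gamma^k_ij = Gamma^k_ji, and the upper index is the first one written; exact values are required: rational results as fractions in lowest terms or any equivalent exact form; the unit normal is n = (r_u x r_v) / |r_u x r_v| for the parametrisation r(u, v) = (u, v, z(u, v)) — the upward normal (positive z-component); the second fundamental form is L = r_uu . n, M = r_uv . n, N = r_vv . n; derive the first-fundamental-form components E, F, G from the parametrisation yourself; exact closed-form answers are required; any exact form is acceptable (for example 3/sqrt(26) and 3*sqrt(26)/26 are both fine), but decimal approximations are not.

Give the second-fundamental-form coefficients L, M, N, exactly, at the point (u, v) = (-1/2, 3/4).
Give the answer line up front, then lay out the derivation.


Answer: L = 192*sqrt(10969)/10969, M = 0, N = 72*sqrt(10969)/10969

z_u = -3, z_v = 27/32, z_uu = 6, z_uv = 0, z_vv = 9/4
E = 10, F = -81/32, G = 1753/1024; answer radicand W^2 = 10969/1024
unnormalised second-form numerators: l = 6, m = 0, n = 9/4; L = l/sqrt(10969/1024), and similarly M = m/sqrt(W^2), N = n/sqrt(W^2)


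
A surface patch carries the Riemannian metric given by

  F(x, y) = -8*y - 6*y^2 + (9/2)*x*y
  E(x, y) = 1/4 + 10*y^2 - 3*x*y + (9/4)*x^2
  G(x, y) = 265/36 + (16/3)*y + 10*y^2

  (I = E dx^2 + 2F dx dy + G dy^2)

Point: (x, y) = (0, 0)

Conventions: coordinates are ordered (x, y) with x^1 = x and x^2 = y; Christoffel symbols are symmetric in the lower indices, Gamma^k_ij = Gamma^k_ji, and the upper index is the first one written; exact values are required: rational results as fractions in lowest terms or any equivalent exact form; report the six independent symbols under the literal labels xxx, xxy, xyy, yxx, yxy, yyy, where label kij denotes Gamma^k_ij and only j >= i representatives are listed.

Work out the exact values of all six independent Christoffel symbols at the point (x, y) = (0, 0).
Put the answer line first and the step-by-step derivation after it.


Answer: Gamma_xxx = 0, Gamma_xxy = 0, Gamma_xyy = -32, Gamma_yxx = 0, Gamma_yxy = 0, Gamma_yyy = 96/265

E = 1/4, F = 0, G = 265/36 at the point
E_x = 0, E_y = 0, F_x = 0, F_y = -8, G_x = 0, G_y = 16/3
EG - F^2 = 265/144;  g^inv = (144/265) * [[265/36, 0], [0, 1/4]]
first-kind symbols [ij,l] = (1/2)(d_i g_jl + d_j g_il - d_l g_ij): [xx,x] = E_x/2 = 0, [xx,y] = F_x - E_y/2 = 0, [xy,x] = E_y/2 = 0, [xy,y] = G_x/2 = 0, [yy,x] = F_y - G_x/2 = -8, [yy,y] = G_y/2 = 8/3
Gamma^x_ij = (G*[ij,x] - F*[ij,y])/(EG - F^2), Gamma^y_ij = (E*[ij,y] - F*[ij,x])/(EG - F^2)


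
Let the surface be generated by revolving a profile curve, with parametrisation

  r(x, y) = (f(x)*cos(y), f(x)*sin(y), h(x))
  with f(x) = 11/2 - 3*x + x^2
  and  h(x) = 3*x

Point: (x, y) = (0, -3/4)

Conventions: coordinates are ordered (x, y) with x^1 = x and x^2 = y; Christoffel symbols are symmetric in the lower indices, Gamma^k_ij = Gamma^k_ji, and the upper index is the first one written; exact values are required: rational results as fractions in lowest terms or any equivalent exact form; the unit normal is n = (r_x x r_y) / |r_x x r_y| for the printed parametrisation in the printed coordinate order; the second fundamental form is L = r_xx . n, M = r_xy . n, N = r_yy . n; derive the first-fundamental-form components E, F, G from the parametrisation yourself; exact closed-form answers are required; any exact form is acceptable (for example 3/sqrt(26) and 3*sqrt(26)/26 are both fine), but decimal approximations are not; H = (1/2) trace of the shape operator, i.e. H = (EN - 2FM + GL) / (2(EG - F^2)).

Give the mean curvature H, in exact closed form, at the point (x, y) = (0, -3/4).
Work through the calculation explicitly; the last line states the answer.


f = 11/2, f' = -3, f'' = 2, h' = 3, h'' = 0
E = 18, F = 0, G = 121/4; answer radicand W^2 = 18
unnormalised second-form numerators: l = -6, m = 0, n = 33/2; L = l/sqrt(18), and similarly M = m/sqrt(W^2), N = n/sqrt(W^2)
H = (E*n - 2*F*m + G*l) / (2*(EG - F^2)*sqrt(W^2)); E*n - 2*F*m + G*l = 231/2, EG - F^2 = 1089/2, so H = (7/66)/sqrt(18)

Answer: H = 7*sqrt(2)/396


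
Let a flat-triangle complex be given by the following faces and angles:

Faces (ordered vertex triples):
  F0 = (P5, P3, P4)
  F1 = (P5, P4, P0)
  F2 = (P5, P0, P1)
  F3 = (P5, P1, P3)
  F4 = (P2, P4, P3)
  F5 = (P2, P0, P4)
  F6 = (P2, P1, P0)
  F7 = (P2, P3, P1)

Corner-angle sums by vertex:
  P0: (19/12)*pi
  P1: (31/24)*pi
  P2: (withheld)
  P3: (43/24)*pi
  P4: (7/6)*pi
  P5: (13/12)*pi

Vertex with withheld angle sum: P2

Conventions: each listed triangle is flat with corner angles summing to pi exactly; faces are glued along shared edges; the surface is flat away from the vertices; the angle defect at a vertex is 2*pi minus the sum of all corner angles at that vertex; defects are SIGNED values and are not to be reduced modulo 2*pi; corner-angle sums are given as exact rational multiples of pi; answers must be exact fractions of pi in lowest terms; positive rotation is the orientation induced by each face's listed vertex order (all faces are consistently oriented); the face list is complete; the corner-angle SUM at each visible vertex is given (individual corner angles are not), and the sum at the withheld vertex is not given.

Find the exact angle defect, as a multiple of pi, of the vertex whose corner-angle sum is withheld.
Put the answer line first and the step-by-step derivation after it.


Answer: defect(P2) = (11/12)*pi

V = 6, E = 12, F = 8; chi = V - E + F = 2
Gauss-Bonnet: total defect = 2*pi*chi = 4*pi; visible defects sum to (37/12)*pi


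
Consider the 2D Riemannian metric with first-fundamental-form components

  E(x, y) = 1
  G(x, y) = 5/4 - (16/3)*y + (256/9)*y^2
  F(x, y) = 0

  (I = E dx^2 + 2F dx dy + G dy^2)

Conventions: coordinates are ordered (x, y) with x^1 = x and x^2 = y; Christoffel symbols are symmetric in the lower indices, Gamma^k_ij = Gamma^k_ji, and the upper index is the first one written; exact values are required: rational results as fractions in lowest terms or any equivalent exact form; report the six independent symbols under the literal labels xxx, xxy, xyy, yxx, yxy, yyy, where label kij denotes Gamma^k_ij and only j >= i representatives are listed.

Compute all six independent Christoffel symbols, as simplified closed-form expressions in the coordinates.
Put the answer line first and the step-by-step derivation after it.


Answer: Gamma_xxx = 0, Gamma_xxy = 0, Gamma_xyy = 0, Gamma_yxx = 0, Gamma_yxy = 0, Gamma_yyy = (1024*y - 96)/(1024*y^2 - 192*y + 45)

E = 1; F = 0; G = 5/4 - (16/3)*y + (256/9)*y^2
Gamma^k_ij = (1/2) g^{kl} (d_i g_jl + d_j g_il - d_l g_ij), with g^inv = (1/(EG-F^2)) [[G, -F], [-F, E]]
first partials: E_x = 0, E_y = 0, F_x = 0, F_y = 0, G_x = 0, G_y = -16/3 + (512/9)*y
D = EG - F^2 = 5/4 - (16/3)*y + (256/9)*y^2
expanded: Gamma^x_xx = (G E_x - 2F F_x + F E_y)/(2D), Gamma^x_xy = (G E_y - F G_x)/(2D), Gamma^x_yy = (2G F_y - G G_x - F G_y)/(2D), Gamma^y_xx = (2E F_x - E E_y - F E_x)/(2D), Gamma^y_xy = (E G_x - F E_y)/(2D), Gamma^y_yy = (E G_y - 2F F_y + F G_x)/(2D); substitute and cancel common factors


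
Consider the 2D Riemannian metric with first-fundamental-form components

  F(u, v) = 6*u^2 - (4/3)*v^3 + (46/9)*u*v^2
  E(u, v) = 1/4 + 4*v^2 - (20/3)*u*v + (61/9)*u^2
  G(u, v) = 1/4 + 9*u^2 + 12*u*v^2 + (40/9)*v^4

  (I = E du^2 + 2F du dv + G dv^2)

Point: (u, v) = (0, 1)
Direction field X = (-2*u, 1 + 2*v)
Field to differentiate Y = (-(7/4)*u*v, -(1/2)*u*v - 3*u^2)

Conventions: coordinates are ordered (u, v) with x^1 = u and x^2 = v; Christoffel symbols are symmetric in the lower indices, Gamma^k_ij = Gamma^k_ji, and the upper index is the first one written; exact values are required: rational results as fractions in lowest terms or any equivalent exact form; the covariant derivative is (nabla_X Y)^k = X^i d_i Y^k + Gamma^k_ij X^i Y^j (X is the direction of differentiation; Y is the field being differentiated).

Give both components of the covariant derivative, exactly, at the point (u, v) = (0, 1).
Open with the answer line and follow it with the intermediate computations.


Answer: (nabla_X Y)^u = 0, (nabla_X Y)^v = 0

E = 17/4, F = -4/3, G = 169/36 at the point
E_u = -20/3, E_v = 8, F_u = 46/9, F_v = -4, G_u = 12, G_v = 160/9
EG - F^2 = 2617/144;  g^inv = (144/2617) * [[169/36, 4/3], [4/3, 17/4]]
first-kind symbols [ij,l] = (1/2)(d_i g_jl + d_j g_il - d_l g_ij): [uu,u] = E_u/2 = -10/3, [uu,v] = F_u - E_v/2 = 10/9, [uv,u] = E_v/2 = 4, [uv,v] = G_u/2 = 6, [vv,u] = F_v - G_u/2 = -10, [vv,v] = G_v/2 = 80/9
Gamma^u_ij = (G*[ij,u] - F*[ij,v])/(EG - F^2), Gamma^v_ij = (E*[ij,v] - F*[ij,u])/(EG - F^2)
Gamma_uuu = -2040/2617, Gamma_uuv = 3856/2617, Gamma_uvv = -15160/7851, Gamma_vuu = 40/2617, Gamma_vuv = 4440/2617, Gamma_vvv = 3520/2617
X = (0, 3), Y = (0, 0) at the point


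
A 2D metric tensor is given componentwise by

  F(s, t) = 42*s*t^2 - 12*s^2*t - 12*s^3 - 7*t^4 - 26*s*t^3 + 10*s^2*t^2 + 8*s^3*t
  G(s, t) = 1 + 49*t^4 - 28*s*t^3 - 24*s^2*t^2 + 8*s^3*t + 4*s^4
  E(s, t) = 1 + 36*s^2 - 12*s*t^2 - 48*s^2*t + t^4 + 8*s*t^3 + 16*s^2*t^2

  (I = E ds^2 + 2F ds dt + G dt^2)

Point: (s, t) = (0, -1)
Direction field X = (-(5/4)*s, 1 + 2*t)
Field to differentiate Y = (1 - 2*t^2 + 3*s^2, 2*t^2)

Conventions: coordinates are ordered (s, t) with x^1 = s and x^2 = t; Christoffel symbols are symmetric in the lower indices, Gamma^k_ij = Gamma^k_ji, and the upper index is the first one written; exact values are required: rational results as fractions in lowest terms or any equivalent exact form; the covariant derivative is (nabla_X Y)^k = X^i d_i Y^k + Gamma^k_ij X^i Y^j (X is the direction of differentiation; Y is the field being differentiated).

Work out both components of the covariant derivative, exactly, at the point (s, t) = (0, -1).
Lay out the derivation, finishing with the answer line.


E = 2, F = -7, G = 50 at the point
E_s = -20, E_t = -4, F_s = 68, F_t = 28, G_s = 28, G_t = -196
EG - F^2 = 51;  g^inv = (1/51) * [[50, 7], [7, 2]]
first-kind symbols [ij,l] = (1/2)(d_i g_jl + d_j g_il - d_l g_ij): [ss,s] = E_s/2 = -10, [ss,t] = F_s - E_t/2 = 70, [st,s] = E_t/2 = -2, [st,t] = G_s/2 = 14, [tt,s] = F_t - G_s/2 = 14, [tt,t] = G_t/2 = -98
Gamma^s_ij = (G*[ij,s] - F*[ij,t])/(EG - F^2), Gamma^t_ij = (E*[ij,t] - F*[ij,s])/(EG - F^2)
Gamma_sss = -10/51, Gamma_sst = -2/51, Gamma_stt = 14/51, Gamma_tss = 70/51, Gamma_tst = 14/51, Gamma_ttt = -98/51
X = (0, -1), Y = (-1, 2) at the point

Answer: (nabla_X Y)^s = -78/17, (nabla_X Y)^t = 138/17


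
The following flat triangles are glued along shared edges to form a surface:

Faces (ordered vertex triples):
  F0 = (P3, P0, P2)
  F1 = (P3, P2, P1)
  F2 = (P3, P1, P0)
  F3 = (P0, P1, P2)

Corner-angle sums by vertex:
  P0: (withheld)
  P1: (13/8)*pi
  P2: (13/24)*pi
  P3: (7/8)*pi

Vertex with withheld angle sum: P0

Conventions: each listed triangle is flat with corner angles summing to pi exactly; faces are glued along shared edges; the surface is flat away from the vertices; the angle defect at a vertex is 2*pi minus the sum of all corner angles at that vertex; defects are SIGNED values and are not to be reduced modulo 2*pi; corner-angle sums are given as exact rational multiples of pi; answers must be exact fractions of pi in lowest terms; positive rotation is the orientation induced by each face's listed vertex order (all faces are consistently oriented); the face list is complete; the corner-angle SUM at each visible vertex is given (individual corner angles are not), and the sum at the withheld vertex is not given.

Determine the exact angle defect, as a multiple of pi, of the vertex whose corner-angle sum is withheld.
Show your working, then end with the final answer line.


V = 4, E = 6, F = 4; chi = V - E + F = 2
Gauss-Bonnet: total defect = 2*pi*chi = 4*pi; visible defects sum to (71/24)*pi

Answer: defect(P0) = (25/24)*pi


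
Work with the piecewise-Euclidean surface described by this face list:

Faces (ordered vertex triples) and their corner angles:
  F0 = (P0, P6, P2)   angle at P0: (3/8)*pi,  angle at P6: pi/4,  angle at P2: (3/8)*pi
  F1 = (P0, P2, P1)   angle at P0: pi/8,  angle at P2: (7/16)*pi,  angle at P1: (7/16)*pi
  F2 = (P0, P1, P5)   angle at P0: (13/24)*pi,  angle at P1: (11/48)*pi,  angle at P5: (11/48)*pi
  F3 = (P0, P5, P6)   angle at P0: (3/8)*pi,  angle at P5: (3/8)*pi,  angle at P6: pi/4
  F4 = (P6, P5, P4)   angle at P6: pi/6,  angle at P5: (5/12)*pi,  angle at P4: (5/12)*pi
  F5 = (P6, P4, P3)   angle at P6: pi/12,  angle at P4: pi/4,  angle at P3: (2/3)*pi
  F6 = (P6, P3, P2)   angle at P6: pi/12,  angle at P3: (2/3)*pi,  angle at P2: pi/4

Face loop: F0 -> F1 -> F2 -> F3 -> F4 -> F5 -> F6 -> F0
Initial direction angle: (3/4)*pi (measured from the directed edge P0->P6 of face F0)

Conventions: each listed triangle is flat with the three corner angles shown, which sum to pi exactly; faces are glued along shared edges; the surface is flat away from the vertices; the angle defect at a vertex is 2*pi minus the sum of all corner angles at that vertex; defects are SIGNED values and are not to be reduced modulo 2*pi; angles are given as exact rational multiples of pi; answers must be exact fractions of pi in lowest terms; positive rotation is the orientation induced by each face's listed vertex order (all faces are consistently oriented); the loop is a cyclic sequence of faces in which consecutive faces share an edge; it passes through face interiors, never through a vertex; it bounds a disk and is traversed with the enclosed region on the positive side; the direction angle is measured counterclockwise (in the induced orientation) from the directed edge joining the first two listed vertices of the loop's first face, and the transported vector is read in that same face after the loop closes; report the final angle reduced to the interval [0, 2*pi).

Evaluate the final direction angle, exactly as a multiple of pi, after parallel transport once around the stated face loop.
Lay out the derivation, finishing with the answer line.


enclosed vertex P0: corner angles sum to (17/12)*pi, defect = 2*pi - (17/12)*pi = (7/12)*pi
enclosed vertex P6: corner angles sum to (5/6)*pi, defect = 2*pi - (5/6)*pi = (7/6)*pi
the final direction is the initial angle plus the enclosed defects, taken mod 2*pi in the induced orientation
final angle = (3/4)*pi + (7/4)*pi = pi/2 (mod 2*pi)

Answer: final direction angle = pi/2


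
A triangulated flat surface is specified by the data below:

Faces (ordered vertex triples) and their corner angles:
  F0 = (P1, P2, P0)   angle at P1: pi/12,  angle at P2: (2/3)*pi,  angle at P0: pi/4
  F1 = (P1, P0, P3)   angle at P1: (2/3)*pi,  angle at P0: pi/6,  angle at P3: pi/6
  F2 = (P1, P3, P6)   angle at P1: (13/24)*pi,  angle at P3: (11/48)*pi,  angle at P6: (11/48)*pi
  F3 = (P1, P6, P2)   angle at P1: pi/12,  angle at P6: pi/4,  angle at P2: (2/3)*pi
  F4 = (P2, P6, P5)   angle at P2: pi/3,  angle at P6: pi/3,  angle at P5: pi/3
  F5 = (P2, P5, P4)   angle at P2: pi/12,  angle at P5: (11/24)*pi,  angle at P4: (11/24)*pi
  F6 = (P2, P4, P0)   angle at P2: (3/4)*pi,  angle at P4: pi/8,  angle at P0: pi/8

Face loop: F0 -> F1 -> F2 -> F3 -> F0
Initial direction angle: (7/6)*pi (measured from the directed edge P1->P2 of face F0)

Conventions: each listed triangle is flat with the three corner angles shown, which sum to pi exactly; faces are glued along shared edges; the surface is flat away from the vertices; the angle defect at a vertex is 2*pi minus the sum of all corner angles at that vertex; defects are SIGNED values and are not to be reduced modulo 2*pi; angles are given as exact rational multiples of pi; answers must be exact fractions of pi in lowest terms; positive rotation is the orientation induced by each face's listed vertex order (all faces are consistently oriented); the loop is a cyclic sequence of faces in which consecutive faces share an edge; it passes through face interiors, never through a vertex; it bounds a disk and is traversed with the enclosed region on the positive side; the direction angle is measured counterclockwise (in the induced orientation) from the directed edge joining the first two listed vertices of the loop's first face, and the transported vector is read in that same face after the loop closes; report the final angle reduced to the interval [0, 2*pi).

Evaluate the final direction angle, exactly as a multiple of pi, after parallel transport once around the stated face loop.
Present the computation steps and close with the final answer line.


enclosed vertex P1: corner angles sum to (11/8)*pi, defect = 2*pi - (11/8)*pi = (5/8)*pi
transport around the loop rotates by the sum of enclosed defects; add to the initial angle mod 2*pi
final angle = (7/6)*pi + (5/8)*pi = (43/24)*pi (mod 2*pi)

Answer: final direction angle = (43/24)*pi


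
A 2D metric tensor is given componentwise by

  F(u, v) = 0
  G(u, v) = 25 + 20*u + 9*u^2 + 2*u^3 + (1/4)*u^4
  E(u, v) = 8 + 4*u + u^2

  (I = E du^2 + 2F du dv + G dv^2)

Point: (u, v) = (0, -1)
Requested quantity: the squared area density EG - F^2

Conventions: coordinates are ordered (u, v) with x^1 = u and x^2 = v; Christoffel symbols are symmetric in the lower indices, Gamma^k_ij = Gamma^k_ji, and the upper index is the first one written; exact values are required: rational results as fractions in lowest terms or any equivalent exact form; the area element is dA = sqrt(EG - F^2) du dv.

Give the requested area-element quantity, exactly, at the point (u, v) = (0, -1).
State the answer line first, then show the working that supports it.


Answer: EG - F^2 = 200

E = 8, F = 0, G = 25; EG - F^2 = 200


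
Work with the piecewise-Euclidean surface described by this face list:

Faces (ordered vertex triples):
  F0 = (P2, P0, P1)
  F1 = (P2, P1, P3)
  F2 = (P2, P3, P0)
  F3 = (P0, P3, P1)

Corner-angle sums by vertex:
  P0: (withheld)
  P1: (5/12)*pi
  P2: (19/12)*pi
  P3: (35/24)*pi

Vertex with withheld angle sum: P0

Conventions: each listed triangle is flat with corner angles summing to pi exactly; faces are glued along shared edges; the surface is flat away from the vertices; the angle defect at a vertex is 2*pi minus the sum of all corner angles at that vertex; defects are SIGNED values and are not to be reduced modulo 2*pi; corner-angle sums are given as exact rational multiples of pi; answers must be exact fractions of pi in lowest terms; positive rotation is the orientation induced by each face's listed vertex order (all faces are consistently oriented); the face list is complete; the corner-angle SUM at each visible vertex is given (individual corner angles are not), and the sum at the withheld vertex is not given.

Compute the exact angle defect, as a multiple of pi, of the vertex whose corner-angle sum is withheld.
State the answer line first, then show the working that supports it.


Answer: defect(P0) = (35/24)*pi

V = 4, E = 6, F = 4; chi = V - E + F = 2
Gauss-Bonnet: total defect = 2*pi*chi = 4*pi; visible defects sum to (61/24)*pi


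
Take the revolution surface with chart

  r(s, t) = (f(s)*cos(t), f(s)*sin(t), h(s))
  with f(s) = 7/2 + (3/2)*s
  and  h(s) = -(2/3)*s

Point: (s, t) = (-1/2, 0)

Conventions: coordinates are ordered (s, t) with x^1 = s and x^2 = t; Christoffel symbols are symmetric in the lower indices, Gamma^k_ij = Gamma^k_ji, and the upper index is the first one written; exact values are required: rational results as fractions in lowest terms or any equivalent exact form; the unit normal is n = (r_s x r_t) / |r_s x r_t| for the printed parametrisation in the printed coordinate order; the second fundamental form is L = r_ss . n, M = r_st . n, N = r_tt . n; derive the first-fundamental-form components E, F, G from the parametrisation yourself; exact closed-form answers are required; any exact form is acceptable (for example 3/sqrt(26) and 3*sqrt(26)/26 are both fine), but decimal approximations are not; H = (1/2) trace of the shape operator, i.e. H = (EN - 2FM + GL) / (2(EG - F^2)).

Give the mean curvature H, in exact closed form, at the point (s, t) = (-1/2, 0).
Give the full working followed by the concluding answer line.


f = 11/4, f' = 3/2, f'' = 0, h' = -2/3, h'' = 0
E = 97/36, F = 0, G = 121/16; answer radicand W^2 = 97/36
unnormalised second-form numerators: l = 0, m = 0, n = -11/6; L = l/sqrt(97/36), and similarly M = m/sqrt(W^2), N = n/sqrt(W^2)
H = (E*n - 2*F*m + G*l) / (2*(EG - F^2)*sqrt(W^2)); E*n - 2*F*m + G*l = -1067/216, EG - F^2 = 11737/576, so H = (-4/33)/sqrt(97/36)

Answer: H = -8*sqrt(97)/1067


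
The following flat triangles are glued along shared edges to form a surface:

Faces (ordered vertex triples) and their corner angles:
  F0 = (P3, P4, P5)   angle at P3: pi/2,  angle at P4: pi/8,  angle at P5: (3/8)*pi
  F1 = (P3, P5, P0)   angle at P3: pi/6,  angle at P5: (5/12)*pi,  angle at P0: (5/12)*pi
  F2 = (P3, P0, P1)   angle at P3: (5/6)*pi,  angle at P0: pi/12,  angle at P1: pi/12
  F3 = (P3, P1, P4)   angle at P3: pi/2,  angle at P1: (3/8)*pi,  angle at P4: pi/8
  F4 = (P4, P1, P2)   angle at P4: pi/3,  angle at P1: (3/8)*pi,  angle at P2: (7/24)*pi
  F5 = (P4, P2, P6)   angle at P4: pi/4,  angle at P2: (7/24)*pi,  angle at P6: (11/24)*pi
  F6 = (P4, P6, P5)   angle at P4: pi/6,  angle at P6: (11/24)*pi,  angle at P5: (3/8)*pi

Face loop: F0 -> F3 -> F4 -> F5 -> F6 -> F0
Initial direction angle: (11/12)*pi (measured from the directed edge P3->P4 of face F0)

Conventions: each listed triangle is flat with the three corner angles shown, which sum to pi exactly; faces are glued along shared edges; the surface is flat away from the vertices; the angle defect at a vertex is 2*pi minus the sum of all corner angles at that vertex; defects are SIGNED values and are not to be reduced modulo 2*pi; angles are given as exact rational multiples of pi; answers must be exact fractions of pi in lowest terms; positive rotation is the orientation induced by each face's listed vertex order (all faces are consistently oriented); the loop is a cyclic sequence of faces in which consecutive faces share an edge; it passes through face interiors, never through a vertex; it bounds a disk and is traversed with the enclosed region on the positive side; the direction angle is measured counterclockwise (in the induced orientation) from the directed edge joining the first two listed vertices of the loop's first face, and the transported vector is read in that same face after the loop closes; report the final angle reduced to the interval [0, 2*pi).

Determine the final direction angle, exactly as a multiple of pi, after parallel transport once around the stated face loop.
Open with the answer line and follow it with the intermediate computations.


Answer: final direction angle = (23/12)*pi

enclosed vertex P4: corner angles sum to pi, defect = 2*pi - pi = pi
adding the enclosed defects to the starting angle (mod 2*pi, induced orientation) gives the holonomy
final angle = (11/12)*pi + pi = (23/12)*pi (mod 2*pi)


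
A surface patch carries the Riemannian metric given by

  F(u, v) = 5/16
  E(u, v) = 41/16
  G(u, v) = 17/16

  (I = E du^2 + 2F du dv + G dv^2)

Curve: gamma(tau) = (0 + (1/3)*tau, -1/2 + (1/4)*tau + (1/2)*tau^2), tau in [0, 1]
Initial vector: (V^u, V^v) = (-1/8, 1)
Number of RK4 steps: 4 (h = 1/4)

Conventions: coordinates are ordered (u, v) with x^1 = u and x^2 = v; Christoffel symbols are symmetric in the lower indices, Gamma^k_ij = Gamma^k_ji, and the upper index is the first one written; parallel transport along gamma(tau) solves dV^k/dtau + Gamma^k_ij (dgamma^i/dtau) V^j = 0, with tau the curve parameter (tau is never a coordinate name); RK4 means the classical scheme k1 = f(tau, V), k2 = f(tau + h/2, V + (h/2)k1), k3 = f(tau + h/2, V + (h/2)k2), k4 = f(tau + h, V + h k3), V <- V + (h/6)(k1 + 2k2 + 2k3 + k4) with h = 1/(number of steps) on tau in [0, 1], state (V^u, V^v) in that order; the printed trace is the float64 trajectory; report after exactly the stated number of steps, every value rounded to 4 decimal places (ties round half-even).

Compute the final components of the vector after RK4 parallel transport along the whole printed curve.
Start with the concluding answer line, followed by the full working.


Answer: V^u = -0.1250, V^v = 1.0000

gamma'(tau) = (1/3, 1/4 + tau); f(tau, V)^k = -Gamma^k_ij(gamma(tau)) gamma'^i(tau) V^j; h = 1/4; intermediate values shown to 6 dp
curve data and Christoffel symbols at the stage parameters:
  tau = 0.000000: gamma = (0.000000, -0.500000), gamma' = (0.333333, 0.250000); Gamma_uuu = 0.000000, Gamma_uuv = 0.000000, Gamma_uvv = 0.000000, Gamma_vuu = 0.000000, Gamma_vuv = 0.000000, Gamma_vvv = 0.000000
  tau = 0.125000: gamma = (0.041667, -0.460938), gamma' = (0.333333, 0.375000); Gamma_uuu = 0.000000, Gamma_uuv = 0.000000, Gamma_uvv = 0.000000, Gamma_vuu = 0.000000, Gamma_vuv = 0.000000, Gamma_vvv = 0.000000
  tau = 0.250000: gamma = (0.083333, -0.406250), gamma' = (0.333333, 0.500000); Gamma_uuu = 0.000000, Gamma_uuv = 0.000000, Gamma_uvv = 0.000000, Gamma_vuu = 0.000000, Gamma_vuv = 0.000000, Gamma_vvv = 0.000000
  tau = 0.375000: gamma = (0.125000, -0.335938), gamma' = (0.333333, 0.625000); Gamma_uuu = 0.000000, Gamma_uuv = 0.000000, Gamma_uvv = 0.000000, Gamma_vuu = 0.000000, Gamma_vuv = 0.000000, Gamma_vvv = 0.000000
  tau = 0.500000: gamma = (0.166667, -0.250000), gamma' = (0.333333, 0.750000); Gamma_uuu = 0.000000, Gamma_uuv = 0.000000, Gamma_uvv = 0.000000, Gamma_vuu = 0.000000, Gamma_vuv = 0.000000, Gamma_vvv = 0.000000
  tau = 0.625000: gamma = (0.208333, -0.148438), gamma' = (0.333333, 0.875000); Gamma_uuu = 0.000000, Gamma_uuv = 0.000000, Gamma_uvv = 0.000000, Gamma_vuu = 0.000000, Gamma_vuv = 0.000000, Gamma_vvv = 0.000000
  tau = 0.750000: gamma = (0.250000, -0.031250), gamma' = (0.333333, 1.000000); Gamma_uuu = 0.000000, Gamma_uuv = 0.000000, Gamma_uvv = 0.000000, Gamma_vuu = 0.000000, Gamma_vuv = 0.000000, Gamma_vvv = 0.000000
  tau = 0.875000: gamma = (0.291667, 0.101562), gamma' = (0.333333, 1.125000); Gamma_uuu = 0.000000, Gamma_uuv = 0.000000, Gamma_uvv = 0.000000, Gamma_vuu = 0.000000, Gamma_vuv = 0.000000, Gamma_vvv = 0.000000
  tau = 1.000000: gamma = (0.333333, 0.250000), gamma' = (0.333333, 1.250000); Gamma_uuu = 0.000000, Gamma_uuv = 0.000000, Gamma_uvv = 0.000000, Gamma_vuu = 0.000000, Gamma_vuv = 0.000000, Gamma_vvv = 0.000000
step 0: V^u = -0.1250, V^v = 1.0000
step 1: k1 = (0.000000, 0.000000), k2 = (0.000000, 0.000000), k3 = (0.000000, 0.000000), k4 = (0.000000, 0.000000); V <- V + (h/6)(k1 + 2k2 + 2k3 + k4): V^u = -0.1250, V^v = 1.0000
step 2: k1 = (0.000000, 0.000000), k2 = (0.000000, 0.000000), k3 = (0.000000, 0.000000), k4 = (0.000000, 0.000000); V <- V + (h/6)(k1 + 2k2 + 2k3 + k4): V^u = -0.1250, V^v = 1.0000
step 3: k1 = (0.000000, 0.000000), k2 = (0.000000, 0.000000), k3 = (0.000000, 0.000000), k4 = (0.000000, 0.000000); V <- V + (h/6)(k1 + 2k2 + 2k3 + k4): V^u = -0.1250, V^v = 1.0000
step 4: k1 = (0.000000, 0.000000), k2 = (0.000000, 0.000000), k3 = (0.000000, 0.000000), k4 = (0.000000, 0.000000); V <- V + (h/6)(k1 + 2k2 + 2k3 + k4): V^u = -0.1250, V^v = 1.0000


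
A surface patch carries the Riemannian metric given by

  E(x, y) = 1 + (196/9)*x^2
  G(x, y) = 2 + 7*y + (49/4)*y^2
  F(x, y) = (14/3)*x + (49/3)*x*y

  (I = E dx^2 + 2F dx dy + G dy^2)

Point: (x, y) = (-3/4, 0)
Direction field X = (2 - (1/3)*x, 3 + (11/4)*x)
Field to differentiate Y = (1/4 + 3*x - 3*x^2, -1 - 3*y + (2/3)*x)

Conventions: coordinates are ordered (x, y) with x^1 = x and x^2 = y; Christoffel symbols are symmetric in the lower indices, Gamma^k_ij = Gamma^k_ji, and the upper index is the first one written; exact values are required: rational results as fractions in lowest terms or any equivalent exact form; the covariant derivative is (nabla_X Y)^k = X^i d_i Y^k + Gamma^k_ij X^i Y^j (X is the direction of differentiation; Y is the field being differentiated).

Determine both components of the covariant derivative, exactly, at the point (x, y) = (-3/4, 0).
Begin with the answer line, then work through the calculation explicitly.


Answer: (nabla_X Y)^x = 883/32, (nabla_X Y)^y = -35/8

E = 53/4, F = -7/2, G = 2 at the point
E_x = -98/3, E_y = 0, F_x = 14/3, F_y = -49/4, G_x = 0, G_y = 7
EG - F^2 = 57/4;  g^inv = (4/57) * [[2, 7/2], [7/2, 53/4]]
first-kind symbols [ij,l] = (1/2)(d_i g_jl + d_j g_il - d_l g_ij): [xx,x] = E_x/2 = -49/3, [xx,y] = F_x - E_y/2 = 14/3, [xy,x] = E_y/2 = 0, [xy,y] = G_x/2 = 0, [yy,x] = F_y - G_x/2 = -49/4, [yy,y] = G_y/2 = 7/2
Gamma^x_ij = (G*[ij,x] - F*[ij,y])/(EG - F^2), Gamma^y_ij = (E*[ij,y] - F*[ij,x])/(EG - F^2)
Gamma_xxx = -196/171, Gamma_xxy = 0, Gamma_xyy = -49/57, Gamma_yxx = 56/171, Gamma_yxy = 0, Gamma_yyy = 14/57
X = (9/4, 15/16), Y = (-59/16, -3/2) at the point


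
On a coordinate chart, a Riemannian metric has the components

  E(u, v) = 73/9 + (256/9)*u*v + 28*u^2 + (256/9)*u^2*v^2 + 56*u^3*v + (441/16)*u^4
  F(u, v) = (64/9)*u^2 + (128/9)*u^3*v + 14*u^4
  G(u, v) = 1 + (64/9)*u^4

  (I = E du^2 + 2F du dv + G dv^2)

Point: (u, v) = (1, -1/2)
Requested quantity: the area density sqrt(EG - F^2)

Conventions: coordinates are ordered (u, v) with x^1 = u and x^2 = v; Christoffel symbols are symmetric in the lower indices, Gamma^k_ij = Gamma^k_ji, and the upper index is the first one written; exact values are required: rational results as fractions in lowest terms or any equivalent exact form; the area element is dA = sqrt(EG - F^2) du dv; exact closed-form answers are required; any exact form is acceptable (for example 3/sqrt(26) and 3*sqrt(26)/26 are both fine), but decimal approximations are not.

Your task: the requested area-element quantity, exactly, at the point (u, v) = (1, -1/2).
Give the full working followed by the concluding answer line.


E = 457/16, F = 14, G = 73/9; EG - F^2 = 5137/144

Answer: sqrt(EG - F^2) = sqrt(5137)/12
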